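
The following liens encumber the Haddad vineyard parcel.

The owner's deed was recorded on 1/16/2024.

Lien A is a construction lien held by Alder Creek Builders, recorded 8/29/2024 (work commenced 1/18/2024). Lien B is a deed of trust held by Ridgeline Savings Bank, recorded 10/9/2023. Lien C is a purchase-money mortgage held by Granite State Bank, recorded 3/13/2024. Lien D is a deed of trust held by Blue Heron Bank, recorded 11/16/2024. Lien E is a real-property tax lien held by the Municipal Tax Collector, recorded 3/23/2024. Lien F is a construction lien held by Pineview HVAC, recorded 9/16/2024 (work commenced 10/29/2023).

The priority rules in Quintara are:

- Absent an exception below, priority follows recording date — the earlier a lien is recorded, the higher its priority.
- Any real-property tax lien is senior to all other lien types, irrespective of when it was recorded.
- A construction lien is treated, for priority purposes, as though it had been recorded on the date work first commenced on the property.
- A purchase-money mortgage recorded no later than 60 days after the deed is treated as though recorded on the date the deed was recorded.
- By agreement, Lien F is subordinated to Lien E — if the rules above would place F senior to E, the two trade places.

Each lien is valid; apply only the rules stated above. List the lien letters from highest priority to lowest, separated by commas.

E, B, F, C, A, D

Adjusting effective dates: A relates back to 1/18/2024 (work commenced); C relates back to the deed date 1/16/2024; F's effective date is 10/29/2023, when work began.
As a real-property tax lien, E is senior to every other lien.
Remaining liens by effective date: B (10/9/2023), F (10/29/2023), C (1/16/2024), A (1/18/2024), D (11/16/2024).
F already ranks below E; the subordination has no effect.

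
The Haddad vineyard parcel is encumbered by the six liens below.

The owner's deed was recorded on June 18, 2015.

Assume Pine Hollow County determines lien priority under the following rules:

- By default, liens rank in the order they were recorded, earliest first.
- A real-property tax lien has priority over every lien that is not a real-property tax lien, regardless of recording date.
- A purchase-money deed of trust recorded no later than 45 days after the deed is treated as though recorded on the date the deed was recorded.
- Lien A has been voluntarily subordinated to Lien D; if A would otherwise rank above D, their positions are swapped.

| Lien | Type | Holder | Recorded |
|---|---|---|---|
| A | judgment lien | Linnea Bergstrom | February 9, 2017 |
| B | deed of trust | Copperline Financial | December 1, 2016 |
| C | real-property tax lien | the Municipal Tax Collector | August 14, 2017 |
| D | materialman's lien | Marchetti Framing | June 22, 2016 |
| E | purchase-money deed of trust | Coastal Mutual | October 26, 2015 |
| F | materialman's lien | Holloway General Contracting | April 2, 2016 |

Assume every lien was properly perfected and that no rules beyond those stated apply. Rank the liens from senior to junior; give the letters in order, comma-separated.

Effective dates: E was recorded 130 days after the deed, outside the 45-day window, so it keeps its recording date.
C, as a real-property tax lien, has superpriority and ranks first.
Ordering the rest by effective date: E (October 26, 2015), F (April 2, 2016), D (June 22, 2016), B (December 1, 2016), A (February 9, 2017).
Since A is not senior to D, the subordination leaves the order unchanged.

C, E, F, D, B, A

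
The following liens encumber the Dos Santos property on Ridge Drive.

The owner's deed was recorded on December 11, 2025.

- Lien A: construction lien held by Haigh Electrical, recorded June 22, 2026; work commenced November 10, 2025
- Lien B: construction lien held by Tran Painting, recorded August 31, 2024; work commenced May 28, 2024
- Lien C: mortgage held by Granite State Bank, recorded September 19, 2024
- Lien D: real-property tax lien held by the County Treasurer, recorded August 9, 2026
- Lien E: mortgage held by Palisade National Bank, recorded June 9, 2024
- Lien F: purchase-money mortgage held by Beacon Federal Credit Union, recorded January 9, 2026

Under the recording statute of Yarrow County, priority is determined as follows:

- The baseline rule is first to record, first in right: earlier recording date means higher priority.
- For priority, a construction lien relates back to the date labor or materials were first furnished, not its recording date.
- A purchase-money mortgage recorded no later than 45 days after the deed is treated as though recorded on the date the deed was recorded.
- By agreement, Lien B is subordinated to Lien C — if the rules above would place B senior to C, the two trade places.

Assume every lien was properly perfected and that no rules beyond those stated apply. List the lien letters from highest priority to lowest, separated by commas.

C, E, B, A, F, D

Effective dates after the stated exceptions: A is treated as recorded November 10, 2025, the work-commencement date; B relates back to May 28, 2024 (work commenced); F's effective date is the deed date, December 11, 2025.
By effective date, earliest first: B (May 28, 2024), E (June 9, 2024), C (September 19, 2024), A (November 10, 2025), F (December 11, 2025), D (August 9, 2026).
B is senior to C before the subordination, so the two trade places.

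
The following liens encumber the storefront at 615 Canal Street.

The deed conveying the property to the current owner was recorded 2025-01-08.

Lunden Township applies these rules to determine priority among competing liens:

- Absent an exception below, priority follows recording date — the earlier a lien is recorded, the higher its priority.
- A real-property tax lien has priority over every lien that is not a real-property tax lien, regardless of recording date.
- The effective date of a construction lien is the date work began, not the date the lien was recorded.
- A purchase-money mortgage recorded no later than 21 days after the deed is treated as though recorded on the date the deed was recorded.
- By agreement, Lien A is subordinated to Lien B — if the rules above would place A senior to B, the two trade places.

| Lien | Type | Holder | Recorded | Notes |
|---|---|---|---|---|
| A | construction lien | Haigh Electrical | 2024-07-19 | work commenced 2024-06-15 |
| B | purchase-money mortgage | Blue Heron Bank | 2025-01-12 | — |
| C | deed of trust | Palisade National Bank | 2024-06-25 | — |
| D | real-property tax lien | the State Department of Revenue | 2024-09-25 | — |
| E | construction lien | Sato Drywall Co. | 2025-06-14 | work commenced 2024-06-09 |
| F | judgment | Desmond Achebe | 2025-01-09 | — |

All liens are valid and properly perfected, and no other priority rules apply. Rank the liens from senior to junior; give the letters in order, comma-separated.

First, effective dates: A's effective date is 2024-06-15, when work began; B's effective date is the deed date, 2025-01-08; E relates back to 2024-06-09 (work commenced).
D, as a real-property tax lien, has superpriority and ranks first.
Ordering the rest by effective date: E (2024-06-09), A (2024-06-15), C (2024-06-25), B (2025-01-08), F (2025-01-09).
The subordination applies — A was senior to B — so A and B swap.

D, E, B, C, A, F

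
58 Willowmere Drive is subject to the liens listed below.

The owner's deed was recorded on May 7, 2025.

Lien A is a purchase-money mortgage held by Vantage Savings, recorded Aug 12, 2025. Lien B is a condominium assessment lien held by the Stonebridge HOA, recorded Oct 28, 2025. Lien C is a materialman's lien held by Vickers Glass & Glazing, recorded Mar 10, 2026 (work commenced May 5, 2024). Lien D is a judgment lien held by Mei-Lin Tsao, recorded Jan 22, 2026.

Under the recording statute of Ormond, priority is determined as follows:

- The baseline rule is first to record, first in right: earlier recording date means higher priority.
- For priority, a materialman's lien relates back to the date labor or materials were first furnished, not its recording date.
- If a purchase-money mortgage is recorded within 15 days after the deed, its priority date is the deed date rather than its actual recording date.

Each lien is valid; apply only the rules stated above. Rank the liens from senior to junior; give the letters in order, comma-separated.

Effective dates after the stated exceptions: A was recorded 97 days after the deed, outside the 15-day window, so it keeps its recording date; C's effective date is May 5, 2024, when work began.
By effective date, earliest first: C (May 5, 2024), A (Aug 12, 2025), B (Oct 28, 2025), D (Jan 22, 2026).

C, A, B, D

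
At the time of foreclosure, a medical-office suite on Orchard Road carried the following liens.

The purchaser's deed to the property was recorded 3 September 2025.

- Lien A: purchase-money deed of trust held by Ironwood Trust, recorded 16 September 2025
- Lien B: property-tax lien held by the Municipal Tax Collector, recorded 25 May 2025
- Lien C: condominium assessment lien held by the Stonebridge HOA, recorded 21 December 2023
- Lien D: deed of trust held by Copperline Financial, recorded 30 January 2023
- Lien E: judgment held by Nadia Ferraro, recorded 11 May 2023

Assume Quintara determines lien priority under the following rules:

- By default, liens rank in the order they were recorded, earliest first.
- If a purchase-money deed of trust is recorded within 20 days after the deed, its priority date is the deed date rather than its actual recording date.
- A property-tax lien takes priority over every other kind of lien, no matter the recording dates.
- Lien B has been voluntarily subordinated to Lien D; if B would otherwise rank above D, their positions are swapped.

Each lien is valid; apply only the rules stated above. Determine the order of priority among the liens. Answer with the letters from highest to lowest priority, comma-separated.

D, B, E, C, A

Effective dates: A's effective date is the deed date, 3 September 2025.
B is a property-tax lien, so it outranks all other liens regardless of date.
Among the remaining liens, by effective date: D (30 January 2023), E (11 May 2023), C (21 December 2023), A (3 September 2025).
B would otherwise be senior to D, so under the subordination agreement B and D exchange positions.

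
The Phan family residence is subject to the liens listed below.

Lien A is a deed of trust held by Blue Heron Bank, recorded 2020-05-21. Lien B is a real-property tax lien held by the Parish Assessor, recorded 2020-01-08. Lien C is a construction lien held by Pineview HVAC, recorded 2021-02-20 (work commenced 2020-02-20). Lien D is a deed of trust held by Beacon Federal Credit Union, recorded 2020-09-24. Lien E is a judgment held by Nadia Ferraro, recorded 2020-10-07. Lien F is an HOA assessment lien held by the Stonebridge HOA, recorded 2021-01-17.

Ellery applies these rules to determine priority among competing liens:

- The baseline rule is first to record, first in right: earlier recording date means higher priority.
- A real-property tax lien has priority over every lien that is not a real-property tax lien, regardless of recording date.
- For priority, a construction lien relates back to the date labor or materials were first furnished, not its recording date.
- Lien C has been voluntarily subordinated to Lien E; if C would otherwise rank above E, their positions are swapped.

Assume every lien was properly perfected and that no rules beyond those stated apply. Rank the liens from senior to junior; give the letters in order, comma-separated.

B, E, A, D, C, F

Adjusting effective dates: C relates back to 2020-02-20 (work commenced).
B, as a real-property tax lien, has superpriority and ranks first.
Remaining liens by effective date: C (2020-02-20), A (2020-05-21), D (2020-09-24), E (2020-10-07), F (2021-01-17).
C would otherwise be senior to E, so under the subordination agreement C and E exchange positions.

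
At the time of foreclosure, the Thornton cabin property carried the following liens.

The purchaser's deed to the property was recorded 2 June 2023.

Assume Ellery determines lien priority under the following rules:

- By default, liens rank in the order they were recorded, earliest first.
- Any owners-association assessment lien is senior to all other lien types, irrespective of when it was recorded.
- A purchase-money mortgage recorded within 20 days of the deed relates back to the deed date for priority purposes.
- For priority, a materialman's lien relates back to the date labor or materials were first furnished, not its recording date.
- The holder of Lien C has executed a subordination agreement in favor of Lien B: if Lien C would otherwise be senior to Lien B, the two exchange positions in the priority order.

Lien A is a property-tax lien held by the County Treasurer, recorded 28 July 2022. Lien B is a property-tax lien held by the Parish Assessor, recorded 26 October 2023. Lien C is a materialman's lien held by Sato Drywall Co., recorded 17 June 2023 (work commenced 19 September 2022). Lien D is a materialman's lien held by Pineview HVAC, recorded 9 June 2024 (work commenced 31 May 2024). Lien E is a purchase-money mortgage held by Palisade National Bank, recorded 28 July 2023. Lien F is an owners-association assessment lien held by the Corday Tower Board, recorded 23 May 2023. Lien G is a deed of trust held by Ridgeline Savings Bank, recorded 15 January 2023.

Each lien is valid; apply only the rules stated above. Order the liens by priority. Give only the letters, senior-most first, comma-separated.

F, A, B, G, E, C, D

First, effective dates: C relates back to 19 September 2022 (work commenced); D relates back to 31 May 2024 (work commenced); E was recorded 56 days after the deed — beyond 20 days — so no relation-back applies.
F is an owners-association assessment lien and takes priority over every other lien.
The other liens, earliest effective date first: A (28 July 2022), C (19 September 2022), G (15 January 2023), E (28 July 2023), B (26 October 2023), D (31 May 2024).
The subordination applies — C was senior to B — so C and B swap.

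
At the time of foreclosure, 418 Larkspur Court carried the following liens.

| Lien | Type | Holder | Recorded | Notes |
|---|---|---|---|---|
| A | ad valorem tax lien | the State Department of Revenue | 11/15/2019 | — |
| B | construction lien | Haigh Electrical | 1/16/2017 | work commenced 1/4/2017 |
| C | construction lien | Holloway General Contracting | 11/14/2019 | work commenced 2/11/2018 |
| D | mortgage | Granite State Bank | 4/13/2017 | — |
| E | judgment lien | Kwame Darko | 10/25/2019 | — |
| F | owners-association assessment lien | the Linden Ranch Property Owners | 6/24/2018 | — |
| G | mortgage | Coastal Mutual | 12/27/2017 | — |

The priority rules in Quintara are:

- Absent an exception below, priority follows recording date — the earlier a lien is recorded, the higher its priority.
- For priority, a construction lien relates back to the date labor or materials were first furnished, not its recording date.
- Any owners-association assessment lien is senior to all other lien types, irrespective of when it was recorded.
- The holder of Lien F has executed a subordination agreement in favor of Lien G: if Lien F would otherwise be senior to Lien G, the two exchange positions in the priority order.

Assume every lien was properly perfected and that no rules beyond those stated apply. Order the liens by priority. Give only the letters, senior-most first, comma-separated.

G, B, D, F, C, E, A

Adjusting effective dates: B is treated as recorded 1/4/2017, the work-commencement date; C relates back to 2/11/2018 (work commenced).
As an owners-association assessment lien, F is senior to every other lien.
Remaining liens by effective date: B (1/4/2017), D (4/13/2017), G (12/27/2017), C (2/11/2018), E (10/25/2019), A (11/15/2019).
F is senior to G before the subordination, so the two trade places.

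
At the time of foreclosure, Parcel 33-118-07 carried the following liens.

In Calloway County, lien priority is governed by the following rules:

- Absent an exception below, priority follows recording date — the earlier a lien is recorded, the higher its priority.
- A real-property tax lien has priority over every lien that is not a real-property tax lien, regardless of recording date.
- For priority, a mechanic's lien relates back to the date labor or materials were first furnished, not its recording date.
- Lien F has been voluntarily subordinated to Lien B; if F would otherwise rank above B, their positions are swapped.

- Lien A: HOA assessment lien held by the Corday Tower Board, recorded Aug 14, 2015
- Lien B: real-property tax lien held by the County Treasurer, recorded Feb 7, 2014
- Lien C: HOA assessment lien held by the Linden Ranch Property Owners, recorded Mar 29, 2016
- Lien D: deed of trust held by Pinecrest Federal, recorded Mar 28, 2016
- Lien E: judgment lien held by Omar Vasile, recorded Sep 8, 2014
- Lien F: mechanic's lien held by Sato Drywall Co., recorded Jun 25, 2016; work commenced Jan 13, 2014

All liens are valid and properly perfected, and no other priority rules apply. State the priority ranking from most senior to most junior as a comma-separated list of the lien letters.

B, F, E, A, D, C

First, effective dates: F's effective date is Jan 13, 2014, when work began.
As a real-property tax lien, B is senior to every other lien.
Among the remaining liens, by effective date: F (Jan 13, 2014), E (Sep 8, 2014), A (Aug 14, 2015), D (Mar 28, 2016), C (Mar 29, 2016).
Since F is not senior to B, the subordination leaves the order unchanged.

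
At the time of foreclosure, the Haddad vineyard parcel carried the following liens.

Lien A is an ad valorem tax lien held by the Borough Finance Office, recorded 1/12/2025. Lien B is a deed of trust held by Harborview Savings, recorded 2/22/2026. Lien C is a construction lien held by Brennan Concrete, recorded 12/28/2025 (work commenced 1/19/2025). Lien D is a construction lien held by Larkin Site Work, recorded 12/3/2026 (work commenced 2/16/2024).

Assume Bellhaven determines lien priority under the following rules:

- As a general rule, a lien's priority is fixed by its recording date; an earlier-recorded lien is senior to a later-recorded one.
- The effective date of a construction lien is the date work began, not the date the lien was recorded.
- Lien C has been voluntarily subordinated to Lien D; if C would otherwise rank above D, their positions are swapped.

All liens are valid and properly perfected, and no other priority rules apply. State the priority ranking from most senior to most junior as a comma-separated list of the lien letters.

Effective dates: C relates back to 1/19/2025 (work commenced); D is treated as recorded 2/16/2024, the work-commencement date.
By effective date, earliest first: D (2/16/2024), A (1/12/2025), C (1/19/2025), B (2/22/2026).
C already ranks below D; the subordination has no effect.

D, A, C, B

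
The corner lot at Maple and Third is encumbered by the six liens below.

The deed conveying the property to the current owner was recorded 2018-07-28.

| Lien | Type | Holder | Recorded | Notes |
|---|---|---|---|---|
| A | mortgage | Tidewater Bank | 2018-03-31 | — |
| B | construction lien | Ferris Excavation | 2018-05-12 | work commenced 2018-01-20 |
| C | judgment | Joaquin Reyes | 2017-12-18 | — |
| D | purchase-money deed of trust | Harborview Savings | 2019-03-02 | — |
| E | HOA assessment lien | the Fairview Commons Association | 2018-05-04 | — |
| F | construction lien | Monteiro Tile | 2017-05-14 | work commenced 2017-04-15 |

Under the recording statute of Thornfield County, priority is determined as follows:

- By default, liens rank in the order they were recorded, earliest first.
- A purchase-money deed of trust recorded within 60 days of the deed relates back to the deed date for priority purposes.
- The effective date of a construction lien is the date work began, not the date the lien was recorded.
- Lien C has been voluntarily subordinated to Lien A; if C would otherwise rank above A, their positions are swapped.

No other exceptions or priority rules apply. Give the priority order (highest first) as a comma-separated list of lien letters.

Effective dates after the stated exceptions: B is treated as recorded 2018-01-20, the work-commencement date; D was recorded 217 days after the deed — beyond 60 days — so no relation-back applies; F's effective date is 2017-04-15, when work began.
Sorted by effective date: F (2017-04-15), C (2017-12-18), B (2018-01-20), A (2018-03-31), E (2018-05-04), D (2019-03-02).
C would otherwise be senior to A, so under the subordination agreement C and A exchange positions.

F, A, B, C, E, D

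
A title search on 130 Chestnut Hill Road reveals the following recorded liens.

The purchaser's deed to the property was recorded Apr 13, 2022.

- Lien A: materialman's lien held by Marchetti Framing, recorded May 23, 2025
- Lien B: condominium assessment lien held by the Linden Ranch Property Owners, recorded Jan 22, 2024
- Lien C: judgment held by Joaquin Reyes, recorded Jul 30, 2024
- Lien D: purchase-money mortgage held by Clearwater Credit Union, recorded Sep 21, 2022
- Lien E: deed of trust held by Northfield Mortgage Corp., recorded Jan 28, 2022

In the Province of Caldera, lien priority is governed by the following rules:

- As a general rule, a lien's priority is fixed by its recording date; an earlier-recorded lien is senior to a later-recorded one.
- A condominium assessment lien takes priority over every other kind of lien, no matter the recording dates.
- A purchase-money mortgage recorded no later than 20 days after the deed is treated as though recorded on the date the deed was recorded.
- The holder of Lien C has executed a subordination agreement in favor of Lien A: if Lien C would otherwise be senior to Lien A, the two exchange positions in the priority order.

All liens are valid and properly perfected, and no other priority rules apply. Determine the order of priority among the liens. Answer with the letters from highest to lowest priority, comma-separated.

Effective dates after the stated exceptions: D was recorded 161 days after the deed, outside the 20-day window, so it keeps its recording date.
B is a condominium assessment lien, so it outranks all other liens regardless of date.
Remaining liens by effective date: E (Jan 28, 2022), D (Sep 21, 2022), C (Jul 30, 2024), A (May 23, 2025).
C would otherwise be senior to A, so under the subordination agreement C and A exchange positions.

B, E, D, A, C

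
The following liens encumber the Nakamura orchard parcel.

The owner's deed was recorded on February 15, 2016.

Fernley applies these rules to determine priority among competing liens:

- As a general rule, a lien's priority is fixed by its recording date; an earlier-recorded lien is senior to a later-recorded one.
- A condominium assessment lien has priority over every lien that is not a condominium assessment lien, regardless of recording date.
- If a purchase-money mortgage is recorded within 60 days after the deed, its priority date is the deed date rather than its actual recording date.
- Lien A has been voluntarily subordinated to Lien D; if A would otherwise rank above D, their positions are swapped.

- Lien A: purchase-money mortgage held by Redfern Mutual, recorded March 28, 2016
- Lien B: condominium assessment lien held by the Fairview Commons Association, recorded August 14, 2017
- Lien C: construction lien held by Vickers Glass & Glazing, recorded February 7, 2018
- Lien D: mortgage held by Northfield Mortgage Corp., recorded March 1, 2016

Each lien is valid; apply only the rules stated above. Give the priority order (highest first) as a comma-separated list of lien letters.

B, D, A, C

Adjusting effective dates: A was recorded within the 60-day window, so its effective date is the deed date February 15, 2016.
B, as a condominium assessment lien, has superpriority and ranks first.
Remaining liens by effective date: A (February 15, 2016), D (March 1, 2016), C (February 7, 2018).
A would otherwise be senior to D, so under the subordination agreement A and D exchange positions.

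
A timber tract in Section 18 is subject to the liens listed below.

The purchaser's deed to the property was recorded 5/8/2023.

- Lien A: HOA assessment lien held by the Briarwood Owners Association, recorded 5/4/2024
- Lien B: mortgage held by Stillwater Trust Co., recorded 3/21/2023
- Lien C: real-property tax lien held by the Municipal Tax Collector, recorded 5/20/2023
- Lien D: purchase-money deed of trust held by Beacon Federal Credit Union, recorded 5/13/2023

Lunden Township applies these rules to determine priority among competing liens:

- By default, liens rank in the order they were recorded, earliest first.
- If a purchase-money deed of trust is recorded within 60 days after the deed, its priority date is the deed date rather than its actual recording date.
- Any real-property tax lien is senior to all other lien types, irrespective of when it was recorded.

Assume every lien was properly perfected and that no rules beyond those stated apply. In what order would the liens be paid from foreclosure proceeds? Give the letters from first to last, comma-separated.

C, B, D, A

Effective dates after the stated exceptions: D was recorded within the 60-day window, so its effective date is the deed date 5/8/2023.
C is a real-property tax lien, so it outranks all other liens regardless of date.
Among the remaining liens, by effective date: B (3/21/2023), D (5/8/2023), A (5/4/2024).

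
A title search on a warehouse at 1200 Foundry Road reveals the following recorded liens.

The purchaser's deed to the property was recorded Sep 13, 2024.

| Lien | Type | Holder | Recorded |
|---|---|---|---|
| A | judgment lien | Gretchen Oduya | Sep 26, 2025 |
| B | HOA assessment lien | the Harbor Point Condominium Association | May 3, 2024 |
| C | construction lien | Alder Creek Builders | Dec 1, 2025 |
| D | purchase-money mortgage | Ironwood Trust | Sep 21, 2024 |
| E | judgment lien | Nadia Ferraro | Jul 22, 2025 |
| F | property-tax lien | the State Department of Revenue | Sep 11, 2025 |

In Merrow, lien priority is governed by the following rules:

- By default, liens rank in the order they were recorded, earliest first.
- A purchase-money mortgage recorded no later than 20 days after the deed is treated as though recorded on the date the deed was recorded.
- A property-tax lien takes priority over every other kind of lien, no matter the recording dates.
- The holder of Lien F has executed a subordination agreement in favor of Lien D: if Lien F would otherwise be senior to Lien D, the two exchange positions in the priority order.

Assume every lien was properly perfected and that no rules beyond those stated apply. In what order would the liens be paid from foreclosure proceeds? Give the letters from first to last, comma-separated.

Effective dates after the stated exceptions: D relates back to the deed date Sep 13, 2024.
F is a property-tax lien and takes priority over every other lien.
Ordering the rest by effective date: B (May 3, 2024), D (Sep 13, 2024), E (Jul 22, 2025), A (Sep 26, 2025), C (Dec 1, 2025).
Because F would otherwise rank above D, the subordination swaps them.

D, B, F, E, A, C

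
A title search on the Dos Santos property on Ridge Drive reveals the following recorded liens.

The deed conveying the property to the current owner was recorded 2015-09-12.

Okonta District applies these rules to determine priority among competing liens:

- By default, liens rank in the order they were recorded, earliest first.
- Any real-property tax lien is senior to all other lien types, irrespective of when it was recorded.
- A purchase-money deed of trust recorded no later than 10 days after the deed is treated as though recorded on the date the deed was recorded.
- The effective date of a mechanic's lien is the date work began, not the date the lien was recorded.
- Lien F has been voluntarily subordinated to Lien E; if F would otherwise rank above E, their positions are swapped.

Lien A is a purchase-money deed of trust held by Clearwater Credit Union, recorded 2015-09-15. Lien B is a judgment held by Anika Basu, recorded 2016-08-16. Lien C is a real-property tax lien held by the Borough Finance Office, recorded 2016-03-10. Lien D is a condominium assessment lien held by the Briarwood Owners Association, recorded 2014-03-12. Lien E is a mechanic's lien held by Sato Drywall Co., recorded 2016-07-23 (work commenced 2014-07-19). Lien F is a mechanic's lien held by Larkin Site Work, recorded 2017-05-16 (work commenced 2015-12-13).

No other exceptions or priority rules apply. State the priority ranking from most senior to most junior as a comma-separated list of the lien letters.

First, effective dates: A's effective date is the deed date, 2015-09-12; E is treated as recorded 2014-07-19, the work-commencement date; F relates back to 2015-12-13 (work commenced).
As a real-property tax lien, C is senior to every other lien.
Remaining liens by effective date: D (2014-03-12), E (2014-07-19), A (2015-09-12), F (2015-12-13), B (2016-08-16).
F already ranks below E; the subordination has no effect.

C, D, E, A, F, B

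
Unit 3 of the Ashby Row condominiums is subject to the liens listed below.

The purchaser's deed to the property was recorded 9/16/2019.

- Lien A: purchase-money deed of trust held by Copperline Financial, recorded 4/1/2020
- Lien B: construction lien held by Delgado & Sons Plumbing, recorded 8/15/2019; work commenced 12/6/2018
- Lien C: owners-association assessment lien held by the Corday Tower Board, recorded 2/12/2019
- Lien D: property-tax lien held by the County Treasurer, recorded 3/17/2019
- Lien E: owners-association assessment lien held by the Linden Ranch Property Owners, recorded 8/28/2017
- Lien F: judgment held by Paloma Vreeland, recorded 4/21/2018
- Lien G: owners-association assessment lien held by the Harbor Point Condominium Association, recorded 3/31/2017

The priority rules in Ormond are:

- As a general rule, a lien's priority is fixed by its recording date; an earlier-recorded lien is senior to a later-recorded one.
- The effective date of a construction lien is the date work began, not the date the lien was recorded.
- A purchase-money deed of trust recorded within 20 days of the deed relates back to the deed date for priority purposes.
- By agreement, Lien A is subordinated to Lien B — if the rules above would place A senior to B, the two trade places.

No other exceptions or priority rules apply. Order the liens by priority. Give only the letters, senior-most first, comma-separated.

Adjusting effective dates: A missed the 20-day window (198 days after the deed), so its recording date stands; B relates back to 12/6/2018 (work commenced).
By effective date: G (3/31/2017), E (8/28/2017), F (4/21/2018), B (12/6/2018), C (2/12/2019), D (3/17/2019), A (4/1/2020).
A already ranks below B; the subordination has no effect.

G, E, F, B, C, D, A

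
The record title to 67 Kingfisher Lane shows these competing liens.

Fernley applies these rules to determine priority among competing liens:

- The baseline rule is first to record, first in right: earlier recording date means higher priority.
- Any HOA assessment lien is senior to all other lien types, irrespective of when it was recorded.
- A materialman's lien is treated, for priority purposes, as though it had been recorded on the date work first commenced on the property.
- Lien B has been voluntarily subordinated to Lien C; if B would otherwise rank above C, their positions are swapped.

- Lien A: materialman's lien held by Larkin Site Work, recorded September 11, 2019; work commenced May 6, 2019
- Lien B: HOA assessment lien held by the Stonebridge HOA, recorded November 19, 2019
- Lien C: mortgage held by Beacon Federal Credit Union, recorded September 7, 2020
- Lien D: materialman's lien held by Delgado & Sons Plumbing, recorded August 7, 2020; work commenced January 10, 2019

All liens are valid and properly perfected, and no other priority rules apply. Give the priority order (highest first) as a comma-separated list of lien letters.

Effective dates: A is treated as recorded May 6, 2019, the work-commencement date; D relates back to January 10, 2019 (work commenced).
As an HOA assessment lien, B is senior to every other lien.
Ordering the rest by effective date: D (January 10, 2019), A (May 6, 2019), C (September 7, 2020).
Because B would otherwise rank above C, the subordination swaps them.

C, D, A, B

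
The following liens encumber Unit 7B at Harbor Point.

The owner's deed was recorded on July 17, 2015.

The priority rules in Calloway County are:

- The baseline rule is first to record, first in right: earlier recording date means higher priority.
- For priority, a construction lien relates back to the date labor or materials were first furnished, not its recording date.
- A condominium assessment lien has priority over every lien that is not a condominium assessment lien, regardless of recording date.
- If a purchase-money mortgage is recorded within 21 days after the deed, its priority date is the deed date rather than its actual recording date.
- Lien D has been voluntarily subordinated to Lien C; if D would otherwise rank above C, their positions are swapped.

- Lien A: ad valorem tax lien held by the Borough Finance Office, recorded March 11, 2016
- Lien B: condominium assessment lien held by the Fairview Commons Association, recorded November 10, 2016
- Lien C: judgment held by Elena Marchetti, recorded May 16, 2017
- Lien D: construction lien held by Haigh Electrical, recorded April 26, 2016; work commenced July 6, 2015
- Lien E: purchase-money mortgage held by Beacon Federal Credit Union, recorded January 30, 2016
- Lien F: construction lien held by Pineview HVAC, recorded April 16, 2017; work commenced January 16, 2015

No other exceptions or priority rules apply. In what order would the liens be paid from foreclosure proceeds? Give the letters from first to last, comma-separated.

B, F, C, E, A, D

Effective dates: D relates back to July 6, 2015 (work commenced); E was recorded 197 days after the deed, outside the 21-day window, so it keeps its recording date; F's effective date is January 16, 2015, when work began.
B is a condominium assessment lien, so it outranks all other liens regardless of date.
Remaining liens by effective date: F (January 16, 2015), D (July 6, 2015), E (January 30, 2016), A (March 11, 2016), C (May 16, 2017).
D is senior to C before the subordination, so the two trade places.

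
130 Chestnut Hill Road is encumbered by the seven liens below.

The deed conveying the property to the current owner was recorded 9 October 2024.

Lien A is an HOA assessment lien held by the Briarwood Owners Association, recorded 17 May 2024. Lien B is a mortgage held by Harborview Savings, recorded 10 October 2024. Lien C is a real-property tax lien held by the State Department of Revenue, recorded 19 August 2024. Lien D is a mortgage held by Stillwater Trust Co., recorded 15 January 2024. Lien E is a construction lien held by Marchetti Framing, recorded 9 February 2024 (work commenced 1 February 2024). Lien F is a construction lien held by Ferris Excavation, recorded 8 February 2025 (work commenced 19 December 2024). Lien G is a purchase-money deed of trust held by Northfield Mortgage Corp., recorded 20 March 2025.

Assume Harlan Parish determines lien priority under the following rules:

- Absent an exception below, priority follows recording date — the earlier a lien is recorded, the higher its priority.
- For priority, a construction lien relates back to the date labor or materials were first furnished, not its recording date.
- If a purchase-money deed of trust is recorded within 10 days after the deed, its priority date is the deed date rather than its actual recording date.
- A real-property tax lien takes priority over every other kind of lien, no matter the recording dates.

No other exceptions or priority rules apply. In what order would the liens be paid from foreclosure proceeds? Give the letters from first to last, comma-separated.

Adjusting effective dates: E's effective date is 1 February 2024, when work began; F is treated as recorded 19 December 2024, the work-commencement date; G was recorded 162 days after the deed — beyond 10 days — so no relation-back applies.
C is a real-property tax lien and takes priority over every other lien.
Ordering the rest by effective date: D (15 January 2024), E (1 February 2024), A (17 May 2024), B (10 October 2024), F (19 December 2024), G (20 March 2025).

C, D, E, A, B, F, G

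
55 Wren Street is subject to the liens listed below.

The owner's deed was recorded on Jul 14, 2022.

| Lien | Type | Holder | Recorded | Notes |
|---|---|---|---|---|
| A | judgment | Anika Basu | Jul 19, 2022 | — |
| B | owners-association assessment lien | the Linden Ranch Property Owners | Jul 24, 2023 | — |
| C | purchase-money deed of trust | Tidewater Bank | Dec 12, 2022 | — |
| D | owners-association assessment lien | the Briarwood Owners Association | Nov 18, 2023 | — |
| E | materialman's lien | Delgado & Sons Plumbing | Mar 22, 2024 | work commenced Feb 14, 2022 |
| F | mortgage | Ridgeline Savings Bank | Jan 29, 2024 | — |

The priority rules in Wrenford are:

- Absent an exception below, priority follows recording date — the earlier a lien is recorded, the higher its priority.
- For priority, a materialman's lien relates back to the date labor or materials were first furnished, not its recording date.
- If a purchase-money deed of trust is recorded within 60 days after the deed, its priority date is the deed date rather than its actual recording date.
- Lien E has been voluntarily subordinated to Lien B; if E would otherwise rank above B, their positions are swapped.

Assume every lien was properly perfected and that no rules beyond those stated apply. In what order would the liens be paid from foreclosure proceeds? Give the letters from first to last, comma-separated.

B, A, C, E, D, F

Adjusting effective dates: C was recorded 151 days after the deed, outside the 60-day window, so it keeps its recording date; E's effective date is Feb 14, 2022, when work began.
Sorted by effective date: E (Feb 14, 2022), A (Jul 19, 2022), C (Dec 12, 2022), B (Jul 24, 2023), D (Nov 18, 2023), F (Jan 29, 2024).
Because E would otherwise rank above B, the subordination swaps them.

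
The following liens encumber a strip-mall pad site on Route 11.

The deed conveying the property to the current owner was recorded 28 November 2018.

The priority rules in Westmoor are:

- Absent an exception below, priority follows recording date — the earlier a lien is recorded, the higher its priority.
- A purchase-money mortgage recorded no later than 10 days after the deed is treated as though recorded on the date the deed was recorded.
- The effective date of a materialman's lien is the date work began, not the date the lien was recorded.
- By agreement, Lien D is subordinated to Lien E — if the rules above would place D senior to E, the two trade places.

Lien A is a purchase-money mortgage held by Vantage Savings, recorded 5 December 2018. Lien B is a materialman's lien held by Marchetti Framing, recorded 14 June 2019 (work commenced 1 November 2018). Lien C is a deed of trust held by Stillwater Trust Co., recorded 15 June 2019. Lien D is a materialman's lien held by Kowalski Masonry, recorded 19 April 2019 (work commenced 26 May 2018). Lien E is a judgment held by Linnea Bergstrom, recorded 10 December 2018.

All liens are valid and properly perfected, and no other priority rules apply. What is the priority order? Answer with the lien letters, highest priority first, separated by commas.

First, effective dates: A's effective date is the deed date, 28 November 2018; B is treated as recorded 1 November 2018, the work-commencement date; D is treated as recorded 26 May 2018, the work-commencement date.
By effective date: D (26 May 2018), B (1 November 2018), A (28 November 2018), E (10 December 2018), C (15 June 2019).
The subordination applies — D was senior to E — so D and E swap.

E, B, A, D, C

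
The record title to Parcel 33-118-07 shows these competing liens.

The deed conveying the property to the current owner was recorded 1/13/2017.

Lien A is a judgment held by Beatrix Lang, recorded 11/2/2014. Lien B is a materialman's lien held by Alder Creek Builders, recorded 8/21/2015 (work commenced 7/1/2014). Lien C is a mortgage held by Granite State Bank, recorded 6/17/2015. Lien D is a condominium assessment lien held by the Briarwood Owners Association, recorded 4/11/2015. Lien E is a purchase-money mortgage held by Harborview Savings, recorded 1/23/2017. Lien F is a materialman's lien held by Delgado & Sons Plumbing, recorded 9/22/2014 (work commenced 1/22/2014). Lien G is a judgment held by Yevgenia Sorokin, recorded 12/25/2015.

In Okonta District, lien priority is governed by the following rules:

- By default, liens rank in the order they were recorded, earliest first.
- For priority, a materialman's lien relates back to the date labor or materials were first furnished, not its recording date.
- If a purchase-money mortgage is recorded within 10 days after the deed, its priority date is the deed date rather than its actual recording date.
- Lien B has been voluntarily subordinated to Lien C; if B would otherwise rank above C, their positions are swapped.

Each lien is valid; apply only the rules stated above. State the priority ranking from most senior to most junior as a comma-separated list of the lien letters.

F, C, A, D, B, G, E

Adjusting effective dates: B's effective date is 7/1/2014, when work began; E was recorded within the 10-day window, so its effective date is the deed date 1/13/2017; F's effective date is 1/22/2014, when work began.
By effective date, earliest first: F (1/22/2014), B (7/1/2014), A (11/2/2014), D (4/11/2015), C (6/17/2015), G (12/25/2015), E (1/13/2017).
The subordination applies — B was senior to C — so B and C swap.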